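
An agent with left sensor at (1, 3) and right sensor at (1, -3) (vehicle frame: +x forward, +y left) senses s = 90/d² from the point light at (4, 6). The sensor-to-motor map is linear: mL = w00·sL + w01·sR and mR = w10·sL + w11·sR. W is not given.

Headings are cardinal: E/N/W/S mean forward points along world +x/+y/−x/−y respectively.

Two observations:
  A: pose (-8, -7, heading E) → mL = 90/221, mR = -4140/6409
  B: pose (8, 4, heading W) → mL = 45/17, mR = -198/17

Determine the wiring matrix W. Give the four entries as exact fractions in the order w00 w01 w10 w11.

1 0 -1 -1

obs A: pose=(-8,-7,E) → sL=90/221, sR=90/377, mL=90/221, mR=-4140/6409
obs B: pose=(8,4,W) → sL=45/17, sR=9, mL=45/17, mR=-198/17
sensor matrix S = [[90/221, 90/377], [45/17, 9]]; det S = 19440/6409
solve [mL_A; mL_B] = S·[w00; w01] and [mR_A; mR_B] = S·[w10; w11]:
  w00 = 1, w01 = 0, w10 = -1, w11 = -1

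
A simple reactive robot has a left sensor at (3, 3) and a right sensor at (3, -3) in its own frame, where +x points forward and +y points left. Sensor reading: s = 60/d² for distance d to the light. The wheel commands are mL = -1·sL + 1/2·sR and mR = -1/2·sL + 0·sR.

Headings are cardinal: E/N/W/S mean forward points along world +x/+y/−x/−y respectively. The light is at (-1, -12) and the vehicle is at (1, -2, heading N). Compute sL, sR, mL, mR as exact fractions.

6/17 30/97 -327/1649 -3/17

left sensor world pos  = (-2, 1); dL² = 170
right sensor world pos = (4, 1); dR² = 194
sL = 60/170 = 6/17
sR = 60/194 = 30/97
mL = -1·sL + 1/2·sR = -327/1649
mR = -1/2·sL + 0·sR = -3/17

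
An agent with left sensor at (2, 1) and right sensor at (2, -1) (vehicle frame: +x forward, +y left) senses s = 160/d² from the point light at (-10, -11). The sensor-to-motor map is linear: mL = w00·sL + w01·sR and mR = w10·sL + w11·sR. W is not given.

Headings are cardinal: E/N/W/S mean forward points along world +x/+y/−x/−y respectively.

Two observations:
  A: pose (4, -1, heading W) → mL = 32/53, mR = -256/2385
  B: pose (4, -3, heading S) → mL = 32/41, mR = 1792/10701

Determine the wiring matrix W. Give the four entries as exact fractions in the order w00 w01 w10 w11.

0 1 -1 1

obs A: pose=(4,-1,W) → sL=32/45, sR=32/53, mL=32/53, mR=-256/2385
obs B: pose=(4,-3,S) → sL=160/261, sR=32/41, mL=32/41, mR=1792/10701
sensor matrix S = [[32/45, 32/53], [160/261, 32/41]]; det S = 524288/2835765
solve [mL_A; mL_B] = S·[w00; w01] and [mR_A; mR_B] = S·[w10; w11]:
  w00 = 0, w01 = 1, w10 = -1, w11 = 1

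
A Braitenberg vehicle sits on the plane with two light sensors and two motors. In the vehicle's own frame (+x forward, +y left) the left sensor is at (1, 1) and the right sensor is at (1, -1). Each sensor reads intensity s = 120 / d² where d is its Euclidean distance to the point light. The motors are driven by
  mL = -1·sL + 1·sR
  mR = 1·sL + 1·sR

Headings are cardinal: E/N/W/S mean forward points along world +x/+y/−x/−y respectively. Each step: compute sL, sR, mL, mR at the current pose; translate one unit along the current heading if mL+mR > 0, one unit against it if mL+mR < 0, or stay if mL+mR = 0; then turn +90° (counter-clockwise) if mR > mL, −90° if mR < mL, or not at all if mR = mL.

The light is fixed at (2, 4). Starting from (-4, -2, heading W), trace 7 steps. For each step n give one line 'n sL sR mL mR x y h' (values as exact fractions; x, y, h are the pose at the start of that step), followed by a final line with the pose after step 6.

n=0: pose=(-4,-2,W); sL=60/49, sR=60/37; mL=720/1813, mR=5160/1813; mL+mR=120/37 → advance +1; mR−mL=120/49 → turn +1·90°
n=1: pose=(-5,-2,S); sL=24/17, sR=120/113; mL=-672/1921, mR=4752/1921; mL+mR=240/113 → advance +1; mR−mL=48/17 → turn +1·90°
n=2: pose=(-5,-3,E); sL=5/3, sR=6/5; mL=-7/15, mR=43/15; mL+mR=12/5 → advance +1; mR−mL=10/3 → turn +1·90°
n=3: pose=(-4,-3,N); sL=24/17, sR=120/61; mL=576/1037, mR=3504/1037; mL+mR=240/61 → advance +1; mR−mL=48/17 → turn +1·90°
n=4: pose=(-4,-2,W); sL=60/49, sR=60/37; mL=720/1813, mR=5160/1813; mL+mR=120/37 → advance +1; mR−mL=120/49 → turn +1·90°
n=5: pose=(-5,-2,S); sL=24/17, sR=120/113; mL=-672/1921, mR=4752/1921; mL+mR=240/113 → advance +1; mR−mL=48/17 → turn +1·90°
n=6: pose=(-5,-3,E); sL=5/3, sR=6/5; mL=-7/15, mR=43/15; mL+mR=12/5 → advance +1; mR−mL=10/3 → turn +1·90°

0 60/49 60/37 720/1813 5160/1813 -4 -2 W
1 24/17 120/113 -672/1921 4752/1921 -5 -2 S
2 5/3 6/5 -7/15 43/15 -5 -3 E
3 24/17 120/61 576/1037 3504/1037 -4 -3 N
4 60/49 60/37 720/1813 5160/1813 -4 -2 W
5 24/17 120/113 -672/1921 4752/1921 -5 -2 S
6 5/3 6/5 -7/15 43/15 -5 -3 E
final -4 -3 N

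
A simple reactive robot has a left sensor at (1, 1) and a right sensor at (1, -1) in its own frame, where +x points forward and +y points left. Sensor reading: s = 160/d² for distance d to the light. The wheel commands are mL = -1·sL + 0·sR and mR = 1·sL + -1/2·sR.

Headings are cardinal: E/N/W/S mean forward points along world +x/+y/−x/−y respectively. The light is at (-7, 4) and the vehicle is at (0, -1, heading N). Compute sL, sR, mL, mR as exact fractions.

left sensor world pos  = (-1, 0); dL² = 52
right sensor world pos = (1, 0); dR² = 80
sL = 160/52 = 40/13
sR = 160/80 = 2
mL = -1·sL + 0·sR = -40/13
mR = 1·sL + -1/2·sR = 27/13

40/13 2 -40/13 27/13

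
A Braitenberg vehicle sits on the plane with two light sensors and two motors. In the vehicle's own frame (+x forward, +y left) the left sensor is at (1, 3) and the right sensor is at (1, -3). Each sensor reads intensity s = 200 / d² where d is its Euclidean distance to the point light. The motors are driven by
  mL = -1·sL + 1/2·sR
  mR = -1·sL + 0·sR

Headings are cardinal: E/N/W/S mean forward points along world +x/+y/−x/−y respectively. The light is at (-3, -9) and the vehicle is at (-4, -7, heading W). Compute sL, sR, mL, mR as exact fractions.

40 200/29 -1060/29 -40

left sensor world pos  = (-5, -10); dL² = 5
right sensor world pos = (-5, -4); dR² = 29
sL = 200/5 = 40
sR = 200/29 = 200/29
mL = -1·sL + 1/2·sR = -1060/29
mR = -1·sL + 0·sR = -40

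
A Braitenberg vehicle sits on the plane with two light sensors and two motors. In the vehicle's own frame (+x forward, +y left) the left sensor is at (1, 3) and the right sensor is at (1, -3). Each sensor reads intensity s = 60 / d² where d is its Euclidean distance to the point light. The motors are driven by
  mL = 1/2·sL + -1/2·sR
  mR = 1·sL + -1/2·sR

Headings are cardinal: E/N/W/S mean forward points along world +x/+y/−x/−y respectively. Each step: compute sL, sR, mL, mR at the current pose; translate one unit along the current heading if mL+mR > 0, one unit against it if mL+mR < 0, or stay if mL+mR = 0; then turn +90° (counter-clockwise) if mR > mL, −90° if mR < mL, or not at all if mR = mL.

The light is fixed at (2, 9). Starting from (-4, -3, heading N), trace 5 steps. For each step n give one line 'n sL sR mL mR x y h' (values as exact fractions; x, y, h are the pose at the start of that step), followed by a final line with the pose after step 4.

0 30/101 6/13 -108/1313 87/1313 -4 -3 N
1 12/61 60/149 -936/9089 -42/9089 -4 -4 W
2 3/10 3/13 9/260 12/65 -3 -4 S
3 60/137 12/61 1008/8357 2838/8357 -3 -5 E
4 30/109 6/17 -72/1853 183/1853 -2 -5 N
final -2 -4 W

n=0: pose=(-4,-3,N); sL=30/101, sR=6/13; mL=-108/1313, mR=87/1313; mL+mR=-21/1313 → advance -1; mR−mL=15/101 → turn +1·90°
n=1: pose=(-4,-4,W); sL=12/61, sR=60/149; mL=-936/9089, mR=-42/9089; mL+mR=-978/9089 → advance -1; mR−mL=6/61 → turn +1·90°
n=2: pose=(-3,-4,S); sL=3/10, sR=3/13; mL=9/260, mR=12/65; mL+mR=57/260 → advance +1; mR−mL=3/20 → turn +1·90°
n=3: pose=(-3,-5,E); sL=60/137, sR=12/61; mL=1008/8357, mR=2838/8357; mL+mR=3846/8357 → advance +1; mR−mL=30/137 → turn +1·90°
n=4: pose=(-2,-5,N); sL=30/109, sR=6/17; mL=-72/1853, mR=183/1853; mL+mR=111/1853 → advance +1; mR−mL=15/109 → turn +1·90°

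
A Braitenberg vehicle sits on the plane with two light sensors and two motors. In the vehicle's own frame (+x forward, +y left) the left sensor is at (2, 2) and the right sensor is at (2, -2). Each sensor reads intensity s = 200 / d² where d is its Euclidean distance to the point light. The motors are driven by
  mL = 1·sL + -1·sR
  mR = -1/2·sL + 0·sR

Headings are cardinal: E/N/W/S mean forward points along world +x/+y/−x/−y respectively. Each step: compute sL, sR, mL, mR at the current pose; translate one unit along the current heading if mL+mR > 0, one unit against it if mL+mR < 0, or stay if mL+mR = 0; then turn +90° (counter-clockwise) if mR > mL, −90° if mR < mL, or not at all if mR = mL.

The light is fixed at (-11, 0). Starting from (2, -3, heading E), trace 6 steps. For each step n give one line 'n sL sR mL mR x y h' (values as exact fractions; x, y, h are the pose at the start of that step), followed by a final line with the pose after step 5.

n=0: pose=(2,-3,E); sL=100/113, sR=4/5; mL=48/565, mR=-50/113; mL+mR=-202/565 → advance -1; mR−mL=-298/565 → turn -1·90°
n=1: pose=(1,-3,S); sL=200/221, sR=8/5; mL=-768/1105, mR=-100/221; mL+mR=-1268/1105 → advance -1; mR−mL=268/1105 → turn +1·90°
n=2: pose=(1,-2,E); sL=50/49, sR=50/53; mL=200/2597, mR=-25/49; mL+mR=-1125/2597 → advance -1; mR−mL=-1525/2597 → turn -1·90°
n=3: pose=(0,-2,S); sL=40/37, sR=200/97; mL=-3520/3589, mR=-20/37; mL+mR=-5460/3589 → advance -1; mR−mL=1580/3589 → turn +1·90°
n=4: pose=(0,-1,E); sL=20/17, sR=100/89; mL=80/1513, mR=-10/17; mL+mR=-810/1513 → advance -1; mR−mL=-970/1513 → turn -1·90°
n=5: pose=(-1,-1,S); sL=200/153, sR=200/73; mL=-16000/11169, mR=-100/153; mL+mR=-23300/11169 → advance -1; mR−mL=2900/3723 → turn +1·90°

0 100/113 4/5 48/565 -50/113 2 -3 E
1 200/221 8/5 -768/1105 -100/221 1 -3 S
2 50/49 50/53 200/2597 -25/49 1 -2 E
3 40/37 200/97 -3520/3589 -20/37 0 -2 S
4 20/17 100/89 80/1513 -10/17 0 -1 E
5 200/153 200/73 -16000/11169 -100/153 -1 -1 S
final -1 0 E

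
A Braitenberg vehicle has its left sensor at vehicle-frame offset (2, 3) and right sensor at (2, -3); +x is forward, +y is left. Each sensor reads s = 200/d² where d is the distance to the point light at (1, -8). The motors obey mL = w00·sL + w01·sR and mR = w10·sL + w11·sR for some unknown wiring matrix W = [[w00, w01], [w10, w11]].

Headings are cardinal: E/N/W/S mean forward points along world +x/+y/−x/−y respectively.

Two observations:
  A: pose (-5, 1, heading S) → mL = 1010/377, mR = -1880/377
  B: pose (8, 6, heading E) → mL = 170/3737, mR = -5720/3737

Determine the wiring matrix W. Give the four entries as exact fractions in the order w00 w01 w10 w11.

obs A: pose=(-5,1,S) → sL=100/29, sR=20/13, mL=1010/377, mR=-1880/377
obs B: pose=(8,6,E) → sL=20/37, sR=100/101, mL=170/3737, mR=-5720/3737
sensor matrix S = [[100/29, 20/13], [20/37, 100/101]]; det S = 3638400/1408849
solve [mL_A; mL_B] = S·[w00; w01] and [mR_A; mR_B] = S·[w10; w11]:
  w00 = 1, w01 = -1/2, w10 = -1, w11 = -1

1 -1/2 -1 -1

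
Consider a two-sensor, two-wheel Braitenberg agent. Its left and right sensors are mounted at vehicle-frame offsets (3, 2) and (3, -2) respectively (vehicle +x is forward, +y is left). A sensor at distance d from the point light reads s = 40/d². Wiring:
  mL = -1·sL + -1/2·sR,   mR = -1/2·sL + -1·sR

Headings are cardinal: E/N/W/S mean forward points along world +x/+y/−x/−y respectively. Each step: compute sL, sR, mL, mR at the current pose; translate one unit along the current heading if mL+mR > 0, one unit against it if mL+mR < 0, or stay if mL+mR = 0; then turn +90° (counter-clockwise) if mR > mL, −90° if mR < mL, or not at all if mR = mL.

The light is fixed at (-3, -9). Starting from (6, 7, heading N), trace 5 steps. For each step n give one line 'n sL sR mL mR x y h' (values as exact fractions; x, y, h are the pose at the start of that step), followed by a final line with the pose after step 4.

n=0: pose=(6,7,N); sL=4/41, sR=20/241; mL=-1374/9881, mR=-1302/9881; mL+mR=-2676/9881 → advance -1; mR−mL=72/9881 → turn +1·90°
n=1: pose=(6,6,W); sL=8/41, sR=8/65; mL=-684/2665, mR=-588/2665; mL+mR=-1272/2665 → advance -1; mR−mL=96/2665 → turn +1·90°
n=2: pose=(7,6,S); sL=5/36, sR=5/26; mL=-55/234, mR=-245/936; mL+mR=-155/312 → advance -1; mR−mL=-25/936 → turn -1·90°
n=3: pose=(7,7,W); sL=8/49, sR=40/373; mL=-3964/18277, mR=-3452/18277; mL+mR=-7416/18277 → advance -1; mR−mL=512/18277 → turn +1·90°
n=4: pose=(8,7,S); sL=20/169, sR=4/25; mL=-838/4225, mR=-926/4225; mL+mR=-1764/4225 → advance -1; mR−mL=-88/4225 → turn -1·90°

0 4/41 20/241 -1374/9881 -1302/9881 6 7 N
1 8/41 8/65 -684/2665 -588/2665 6 6 W
2 5/36 5/26 -55/234 -245/936 7 6 S
3 8/49 40/373 -3964/18277 -3452/18277 7 7 W
4 20/169 4/25 -838/4225 -926/4225 8 7 S
final 8 8 W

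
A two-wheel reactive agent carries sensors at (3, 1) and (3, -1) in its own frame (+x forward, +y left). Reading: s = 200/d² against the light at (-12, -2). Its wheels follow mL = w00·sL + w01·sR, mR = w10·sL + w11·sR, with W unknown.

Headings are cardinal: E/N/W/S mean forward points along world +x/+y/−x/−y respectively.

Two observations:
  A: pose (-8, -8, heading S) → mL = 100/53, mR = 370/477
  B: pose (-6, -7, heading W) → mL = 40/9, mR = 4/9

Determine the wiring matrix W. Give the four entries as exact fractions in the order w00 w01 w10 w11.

1 0 1 -1/2

obs A: pose=(-8,-8,S) → sL=100/53, sR=20/9, mL=100/53, mR=370/477
obs B: pose=(-6,-7,W) → sL=40/9, sR=8, mL=40/9, mR=4/9
sensor matrix S = [[100/53, 20/9], [40/9, 8]]; det S = 22400/4293
solve [mL_A; mL_B] = S·[w00; w01] and [mR_A; mR_B] = S·[w10; w11]:
  w00 = 1, w01 = 0, w10 = 1, w11 = -1/2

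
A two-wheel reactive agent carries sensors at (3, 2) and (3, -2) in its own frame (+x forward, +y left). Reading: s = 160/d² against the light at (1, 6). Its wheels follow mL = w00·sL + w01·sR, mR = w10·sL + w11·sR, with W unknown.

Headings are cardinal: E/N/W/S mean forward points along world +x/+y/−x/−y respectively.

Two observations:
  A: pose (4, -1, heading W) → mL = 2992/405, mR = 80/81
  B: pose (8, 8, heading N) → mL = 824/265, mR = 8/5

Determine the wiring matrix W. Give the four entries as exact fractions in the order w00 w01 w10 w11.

obs A: pose=(4,-1,W) → sL=160/81, sR=32/5, mL=2992/405, mR=80/81
obs B: pose=(8,8,N) → sL=16/5, sR=80/53, mL=824/265, mR=8/5
sensor matrix S = [[160/81, 32/5], [16/5, 80/53]]; det S = -1878016/107325
solve [mL_A; mL_B] = S·[w00; w01] and [mR_A; mR_B] = S·[w10; w11]:
  w00 = 1/2, w01 = 1, w10 = 1/2, w11 = 0

1/2 1 1/2 0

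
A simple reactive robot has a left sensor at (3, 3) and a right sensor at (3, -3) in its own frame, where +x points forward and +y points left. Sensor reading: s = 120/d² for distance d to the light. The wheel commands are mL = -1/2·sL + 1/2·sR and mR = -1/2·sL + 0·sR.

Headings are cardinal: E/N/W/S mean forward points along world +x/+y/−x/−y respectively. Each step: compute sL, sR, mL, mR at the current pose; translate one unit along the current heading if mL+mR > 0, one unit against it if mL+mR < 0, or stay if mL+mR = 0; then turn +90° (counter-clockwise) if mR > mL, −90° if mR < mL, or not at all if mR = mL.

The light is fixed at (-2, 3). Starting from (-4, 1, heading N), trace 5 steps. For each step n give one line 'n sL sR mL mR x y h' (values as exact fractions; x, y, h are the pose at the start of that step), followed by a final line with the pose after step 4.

n=0: pose=(-4,1,N); sL=60/13, sR=60; mL=360/13, mR=-30/13; mL+mR=330/13 → advance +1; mR−mL=-30 → turn -1·90°
n=1: pose=(-4,2,E); sL=24, sR=120/17; mL=-144/17, mR=-12; mL+mR=-348/17 → advance -1; mR−mL=-60/17 → turn -1·90°
n=2: pose=(-5,2,S); sL=15/2, sR=30/13; mL=-135/52, mR=-15/4; mL+mR=-165/26 → advance -1; mR−mL=-15/13 → turn -1·90°
n=3: pose=(-5,3,W); sL=8/3, sR=8/3; mL=0, mR=-4/3; mL+mR=-4/3 → advance -1; mR−mL=-4/3 → turn -1·90°
n=4: pose=(-4,3,N); sL=60/17, sR=12; mL=72/17, mR=-30/17; mL+mR=42/17 → advance +1; mR−mL=-6 → turn -1·90°

0 60/13 60 360/13 -30/13 -4 1 N
1 24 120/17 -144/17 -12 -4 2 E
2 15/2 30/13 -135/52 -15/4 -5 2 S
3 8/3 8/3 0 -4/3 -5 3 W
4 60/17 12 72/17 -30/17 -4 3 N
final -4 4 E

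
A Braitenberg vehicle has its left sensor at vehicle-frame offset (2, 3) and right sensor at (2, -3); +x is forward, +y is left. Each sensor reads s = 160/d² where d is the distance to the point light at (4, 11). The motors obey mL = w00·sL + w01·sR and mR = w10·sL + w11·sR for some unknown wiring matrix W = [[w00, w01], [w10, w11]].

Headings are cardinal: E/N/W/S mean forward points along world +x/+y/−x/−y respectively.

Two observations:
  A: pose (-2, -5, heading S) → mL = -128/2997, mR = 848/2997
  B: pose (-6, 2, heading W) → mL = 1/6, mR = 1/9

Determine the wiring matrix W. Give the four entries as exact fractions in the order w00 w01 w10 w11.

-1/2 1/2 1 -1/2

obs A: pose=(-2,-5,S) → sL=160/333, sR=32/81, mL=-128/2997, mR=848/2997
obs B: pose=(-6,2,W) → sL=5/9, sR=8/9, mL=1/6, mR=1/9
sensor matrix S = [[160/333, 32/81], [5/9, 8/9]]; det S = 5600/26973
solve [mL_A; mL_B] = S·[w00; w01] and [mR_A; mR_B] = S·[w10; w11]:
  w00 = -1/2, w01 = 1/2, w10 = 1, w11 = -1/2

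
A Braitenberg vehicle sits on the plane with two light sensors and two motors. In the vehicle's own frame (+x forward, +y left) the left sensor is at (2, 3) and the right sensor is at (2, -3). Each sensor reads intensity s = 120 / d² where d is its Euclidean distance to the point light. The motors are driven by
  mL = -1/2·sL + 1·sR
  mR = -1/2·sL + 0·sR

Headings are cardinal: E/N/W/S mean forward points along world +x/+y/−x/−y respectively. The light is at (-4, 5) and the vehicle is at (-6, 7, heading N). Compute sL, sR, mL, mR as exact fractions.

left sensor world pos  = (-9, 9); dL² = 41
right sensor world pos = (-3, 9); dR² = 17
sL = 120/41 = 120/41
sR = 120/17 = 120/17
mL = -1/2·sL + 1·sR = 3900/697
mR = -1/2·sL + 0·sR = -60/41

120/41 120/17 3900/697 -60/41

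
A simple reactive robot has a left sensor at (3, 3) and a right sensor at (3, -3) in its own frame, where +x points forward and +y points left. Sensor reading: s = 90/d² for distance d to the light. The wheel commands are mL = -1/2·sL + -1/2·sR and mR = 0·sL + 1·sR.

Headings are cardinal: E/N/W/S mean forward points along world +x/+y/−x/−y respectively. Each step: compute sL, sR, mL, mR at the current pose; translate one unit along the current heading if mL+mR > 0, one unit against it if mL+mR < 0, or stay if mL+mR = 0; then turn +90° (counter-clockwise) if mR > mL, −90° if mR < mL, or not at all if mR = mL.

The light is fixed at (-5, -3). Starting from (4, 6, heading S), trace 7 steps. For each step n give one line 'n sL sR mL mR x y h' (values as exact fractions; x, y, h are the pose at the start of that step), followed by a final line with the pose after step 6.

n=0: pose=(4,6,S); sL=1/2, sR=5/4; mL=-7/8, mR=5/4; mL+mR=3/8 → advance +1; mR−mL=17/8 → turn +1·90°
n=1: pose=(4,5,E); sL=18/53, sR=90/169; mL=-3906/8957, mR=90/169; mL+mR=864/8957 → advance +1; mR−mL=8676/8957 → turn +1·90°
n=2: pose=(5,5,N); sL=9/17, sR=9/29; mL=-207/493, mR=9/29; mL+mR=-54/493 → advance -1; mR−mL=360/493 → turn +1·90°
n=3: pose=(5,4,W); sL=18/13, sR=90/149; mL=-1926/1937, mR=90/149; mL+mR=-756/1937 → advance -1; mR−mL=3096/1937 → turn +1·90°
n=4: pose=(6,4,S); sL=45/106, sR=9/8; mL=-657/848, mR=9/8; mL+mR=297/848 → advance +1; mR−mL=1611/848 → turn +1·90°
n=5: pose=(6,3,E); sL=90/277, sR=18/41; mL=-4338/11357, mR=18/41; mL+mR=648/11357 → advance +1; mR−mL=9324/11357 → turn +1·90°
n=6: pose=(7,3,N); sL=5/9, sR=5/17; mL=-65/153, mR=5/17; mL+mR=-20/153 → advance -1; mR−mL=110/153 → turn +1·90°

0 1/2 5/4 -7/8 5/4 4 6 S
1 18/53 90/169 -3906/8957 90/169 4 5 E
2 9/17 9/29 -207/493 9/29 5 5 N
3 18/13 90/149 -1926/1937 90/149 5 4 W
4 45/106 9/8 -657/848 9/8 6 4 S
5 90/277 18/41 -4338/11357 18/41 6 3 E
6 5/9 5/17 -65/153 5/17 7 3 N
final 7 2 W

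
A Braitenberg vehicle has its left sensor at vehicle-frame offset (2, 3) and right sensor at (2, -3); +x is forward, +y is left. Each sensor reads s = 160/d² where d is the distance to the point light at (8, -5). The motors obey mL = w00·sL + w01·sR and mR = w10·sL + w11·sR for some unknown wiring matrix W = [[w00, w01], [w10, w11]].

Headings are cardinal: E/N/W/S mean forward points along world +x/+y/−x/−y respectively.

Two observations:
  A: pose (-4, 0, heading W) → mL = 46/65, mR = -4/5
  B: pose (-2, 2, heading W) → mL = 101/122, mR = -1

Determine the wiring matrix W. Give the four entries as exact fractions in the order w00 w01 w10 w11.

1/2 1/2 -1 0

obs A: pose=(-4,0,W) → sL=4/5, sR=8/13, mL=46/65, mR=-4/5
obs B: pose=(-2,2,W) → sL=1, sR=40/61, mL=101/122, mR=-1
sensor matrix S = [[4/5, 8/13], [1, 40/61]]; det S = -72/793
solve [mL_A; mL_B] = S·[w00; w01] and [mR_A; mR_B] = S·[w10; w11]:
  w00 = 1/2, w01 = 1/2, w10 = -1, w11 = 0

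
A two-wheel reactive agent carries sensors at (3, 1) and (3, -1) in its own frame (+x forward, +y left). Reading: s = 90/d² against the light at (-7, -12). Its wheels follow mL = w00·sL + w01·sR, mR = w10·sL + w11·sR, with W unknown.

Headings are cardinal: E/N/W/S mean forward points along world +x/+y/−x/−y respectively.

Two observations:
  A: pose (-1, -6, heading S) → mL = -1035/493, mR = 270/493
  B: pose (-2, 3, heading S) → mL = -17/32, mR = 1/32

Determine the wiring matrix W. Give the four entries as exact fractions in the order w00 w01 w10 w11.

obs A: pose=(-1,-6,S) → sL=45/29, sR=45/17, mL=-1035/493, mR=270/493
obs B: pose=(-2,3,S) → sL=1/2, sR=9/16, mL=-17/32, mR=1/32
sensor matrix S = [[45/29, 45/17], [1/2, 9/16]]; det S = -3555/7888
solve [mL_A; mL_B] = S·[w00; w01] and [mR_A; mR_B] = S·[w10; w11]:
  w00 = -1/2, w01 = -1/2, w10 = -1/2, w11 = 1/2

-1/2 -1/2 -1/2 1/2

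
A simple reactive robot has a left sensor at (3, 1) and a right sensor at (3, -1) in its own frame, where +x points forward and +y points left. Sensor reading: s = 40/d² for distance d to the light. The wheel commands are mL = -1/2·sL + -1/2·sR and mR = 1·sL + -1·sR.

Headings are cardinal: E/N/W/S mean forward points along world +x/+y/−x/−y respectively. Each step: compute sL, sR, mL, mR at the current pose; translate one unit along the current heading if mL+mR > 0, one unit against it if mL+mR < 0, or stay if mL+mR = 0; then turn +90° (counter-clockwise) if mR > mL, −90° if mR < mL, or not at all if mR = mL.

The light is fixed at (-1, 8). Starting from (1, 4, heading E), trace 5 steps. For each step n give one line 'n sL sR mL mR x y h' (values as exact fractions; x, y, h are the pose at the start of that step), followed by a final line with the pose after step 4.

0 20/17 4/5 -84/85 32/85 1 4 E
1 40 8 -24 32 0 4 N
2 2 5 -7/2 -3 0 5 W
3 8/9 40/37 -328/333 -64/333 1 5 S
4 20/13 20/17 -300/221 80/221 1 6 E
final 0 6 N

n=0: pose=(1,4,E); sL=20/17, sR=4/5; mL=-84/85, mR=32/85; mL+mR=-52/85 → advance -1; mR−mL=116/85 → turn +1·90°
n=1: pose=(0,4,N); sL=40, sR=8; mL=-24, mR=32; mL+mR=8 → advance +1; mR−mL=56 → turn +1·90°
n=2: pose=(0,5,W); sL=2, sR=5; mL=-7/2, mR=-3; mL+mR=-13/2 → advance -1; mR−mL=1/2 → turn +1·90°
n=3: pose=(1,5,S); sL=8/9, sR=40/37; mL=-328/333, mR=-64/333; mL+mR=-392/333 → advance -1; mR−mL=88/111 → turn +1·90°
n=4: pose=(1,6,E); sL=20/13, sR=20/17; mL=-300/221, mR=80/221; mL+mR=-220/221 → advance -1; mR−mL=380/221 → turn +1·90°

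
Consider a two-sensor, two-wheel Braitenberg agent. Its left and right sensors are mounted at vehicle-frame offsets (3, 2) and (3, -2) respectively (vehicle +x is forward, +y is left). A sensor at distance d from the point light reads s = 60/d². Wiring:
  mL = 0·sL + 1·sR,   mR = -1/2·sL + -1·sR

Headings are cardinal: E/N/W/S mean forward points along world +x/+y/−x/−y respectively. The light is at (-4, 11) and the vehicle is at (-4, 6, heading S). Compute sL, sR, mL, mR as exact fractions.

15/17 15/17 15/17 -45/34

left sensor world pos  = (-2, 3); dL² = 68
right sensor world pos = (-6, 3); dR² = 68
sL = 60/68 = 15/17
sR = 60/68 = 15/17
mL = 0·sL + 1·sR = 15/17
mR = -1/2·sL + -1·sR = -45/34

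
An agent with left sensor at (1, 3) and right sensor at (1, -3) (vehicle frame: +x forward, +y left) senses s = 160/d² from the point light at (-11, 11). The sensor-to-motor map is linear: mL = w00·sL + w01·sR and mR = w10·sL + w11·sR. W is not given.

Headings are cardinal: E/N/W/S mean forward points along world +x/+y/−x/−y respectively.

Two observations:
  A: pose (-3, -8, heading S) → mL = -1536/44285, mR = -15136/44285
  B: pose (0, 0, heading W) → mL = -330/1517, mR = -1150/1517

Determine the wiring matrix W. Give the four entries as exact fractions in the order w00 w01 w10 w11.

1/2 -1/2 -1/2 -1/2

obs A: pose=(-3,-8,S) → sL=160/521, sR=32/85, mL=-1536/44285, mR=-15136/44285
obs B: pose=(0,0,W) → sL=20/37, sR=40/41, mL=-330/1517, mR=-1150/1517
sensor matrix S = [[160/521, 32/85], [20/37, 40/41]]; det S = 1291392/13436069
solve [mL_A; mL_B] = S·[w00; w01] and [mR_A; mR_B] = S·[w10; w11]:
  w00 = 1/2, w01 = -1/2, w10 = -1/2, w11 = -1/2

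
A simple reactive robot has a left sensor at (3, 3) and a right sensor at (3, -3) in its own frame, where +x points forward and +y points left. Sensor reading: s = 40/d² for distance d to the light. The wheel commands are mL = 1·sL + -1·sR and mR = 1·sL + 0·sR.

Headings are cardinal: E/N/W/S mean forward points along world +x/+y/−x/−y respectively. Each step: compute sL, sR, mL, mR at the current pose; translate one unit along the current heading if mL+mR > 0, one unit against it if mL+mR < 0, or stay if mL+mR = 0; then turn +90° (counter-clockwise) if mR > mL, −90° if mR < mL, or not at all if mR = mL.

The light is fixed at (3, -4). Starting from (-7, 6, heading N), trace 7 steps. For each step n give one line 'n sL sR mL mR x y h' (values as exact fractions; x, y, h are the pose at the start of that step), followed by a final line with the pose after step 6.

0 20/169 20/109 -1200/18421 20/169 -7 6 N
1 40/233 8/73 1056/17009 40/233 -7 7 W
2 5/16 2/13 33/208 5/16 -8 7 S
3 40/233 40/113 -4800/26329 40/233 -8 6 E
4 20/197 4/25 -288/4925 20/197 -9 6 N
5 40/289 40/421 5280/121669 40/289 -9 7 W
6 10/41 1/8 39/328 10/41 -10 7 S
final -10 6 E

n=0: pose=(-7,6,N); sL=20/169, sR=20/109; mL=-1200/18421, mR=20/169; mL+mR=980/18421 → advance +1; mR−mL=20/109 → turn +1·90°
n=1: pose=(-7,7,W); sL=40/233, sR=8/73; mL=1056/17009, mR=40/233; mL+mR=3976/17009 → advance +1; mR−mL=8/73 → turn +1·90°
n=2: pose=(-8,7,S); sL=5/16, sR=2/13; mL=33/208, mR=5/16; mL+mR=49/104 → advance +1; mR−mL=2/13 → turn +1·90°
n=3: pose=(-8,6,E); sL=40/233, sR=40/113; mL=-4800/26329, mR=40/233; mL+mR=-280/26329 → advance -1; mR−mL=40/113 → turn +1·90°
n=4: pose=(-9,6,N); sL=20/197, sR=4/25; mL=-288/4925, mR=20/197; mL+mR=212/4925 → advance +1; mR−mL=4/25 → turn +1·90°
n=5: pose=(-9,7,W); sL=40/289, sR=40/421; mL=5280/121669, mR=40/289; mL+mR=22120/121669 → advance +1; mR−mL=40/421 → turn +1·90°
n=6: pose=(-10,7,S); sL=10/41, sR=1/8; mL=39/328, mR=10/41; mL+mR=119/328 → advance +1; mR−mL=1/8 → turn +1·90°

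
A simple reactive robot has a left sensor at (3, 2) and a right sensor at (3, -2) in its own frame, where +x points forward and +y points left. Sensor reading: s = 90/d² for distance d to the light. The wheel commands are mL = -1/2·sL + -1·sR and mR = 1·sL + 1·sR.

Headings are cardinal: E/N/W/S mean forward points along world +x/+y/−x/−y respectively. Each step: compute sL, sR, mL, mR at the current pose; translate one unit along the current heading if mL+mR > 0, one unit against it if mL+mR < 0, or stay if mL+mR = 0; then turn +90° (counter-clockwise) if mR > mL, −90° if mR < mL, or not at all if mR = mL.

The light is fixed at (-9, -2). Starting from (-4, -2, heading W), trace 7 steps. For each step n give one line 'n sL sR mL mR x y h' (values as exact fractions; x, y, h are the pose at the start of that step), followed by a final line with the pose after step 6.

n=0: pose=(-4,-2,W); sL=45/4, sR=45/4; mL=-135/8, mR=45/2; mL+mR=45/8 → advance +1; mR−mL=315/8 → turn +1·90°
n=1: pose=(-5,-2,S); sL=2, sR=90/13; mL=-103/13, mR=116/13; mL+mR=1 → advance +1; mR−mL=219/13 → turn +1·90°
n=2: pose=(-5,-3,E); sL=9/5, sR=45/29; mL=-711/290, mR=486/145; mL+mR=9/10 → advance +1; mR−mL=1683/290 → turn +1·90°
n=3: pose=(-4,-3,N); sL=90/13, sR=90/53; mL=-3555/689, mR=5940/689; mL+mR=45/13 → advance +1; mR−mL=9495/689 → turn +1·90°
n=4: pose=(-4,-2,W); sL=45/4, sR=45/4; mL=-135/8, mR=45/2; mL+mR=45/8 → advance +1; mR−mL=315/8 → turn +1·90°
n=5: pose=(-5,-2,S); sL=2, sR=90/13; mL=-103/13, mR=116/13; mL+mR=1 → advance +1; mR−mL=219/13 → turn +1·90°
n=6: pose=(-5,-3,E); sL=9/5, sR=45/29; mL=-711/290, mR=486/145; mL+mR=9/10 → advance +1; mR−mL=1683/290 → turn +1·90°

0 45/4 45/4 -135/8 45/2 -4 -2 W
1 2 90/13 -103/13 116/13 -5 -2 S
2 9/5 45/29 -711/290 486/145 -5 -3 E
3 90/13 90/53 -3555/689 5940/689 -4 -3 N
4 45/4 45/4 -135/8 45/2 -4 -2 W
5 2 90/13 -103/13 116/13 -5 -2 S
6 9/5 45/29 -711/290 486/145 -5 -3 E
final -4 -3 N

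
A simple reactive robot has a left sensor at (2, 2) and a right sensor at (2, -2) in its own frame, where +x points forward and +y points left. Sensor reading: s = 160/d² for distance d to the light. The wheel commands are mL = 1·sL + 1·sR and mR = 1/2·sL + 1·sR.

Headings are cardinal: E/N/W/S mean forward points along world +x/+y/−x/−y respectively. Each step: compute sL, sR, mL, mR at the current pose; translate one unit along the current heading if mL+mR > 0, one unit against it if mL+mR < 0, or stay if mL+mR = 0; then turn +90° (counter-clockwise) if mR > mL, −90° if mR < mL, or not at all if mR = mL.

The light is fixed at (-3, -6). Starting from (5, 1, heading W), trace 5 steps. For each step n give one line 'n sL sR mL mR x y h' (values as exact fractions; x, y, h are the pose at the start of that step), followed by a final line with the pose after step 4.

n=0: pose=(5,1,W); sL=160/61, sR=160/117; mL=28480/7137, mR=19120/7137; mL+mR=47600/7137 → advance +1; mR−mL=-80/61 → turn -1·90°
n=1: pose=(4,1,N); sL=80/53, sR=80/81; mL=10720/4293, mR=7480/4293; mL+mR=18200/4293 → advance +1; mR−mL=-40/53 → turn -1·90°
n=2: pose=(4,2,E); sL=160/181, sR=160/117; mL=47680/21177, mR=38320/21177; mL+mR=86000/21177 → advance +1; mR−mL=-80/181 → turn -1·90°
n=3: pose=(5,2,S); sL=20/17, sR=20/9; mL=520/153, mR=430/153; mL+mR=950/153 → advance +1; mR−mL=-10/17 → turn -1·90°
n=4: pose=(5,1,W); sL=160/61, sR=160/117; mL=28480/7137, mR=19120/7137; mL+mR=47600/7137 → advance +1; mR−mL=-80/61 → turn -1·90°

0 160/61 160/117 28480/7137 19120/7137 5 1 W
1 80/53 80/81 10720/4293 7480/4293 4 1 N
2 160/181 160/117 47680/21177 38320/21177 4 2 E
3 20/17 20/9 520/153 430/153 5 2 S
4 160/61 160/117 28480/7137 19120/7137 5 1 W
final 4 1 N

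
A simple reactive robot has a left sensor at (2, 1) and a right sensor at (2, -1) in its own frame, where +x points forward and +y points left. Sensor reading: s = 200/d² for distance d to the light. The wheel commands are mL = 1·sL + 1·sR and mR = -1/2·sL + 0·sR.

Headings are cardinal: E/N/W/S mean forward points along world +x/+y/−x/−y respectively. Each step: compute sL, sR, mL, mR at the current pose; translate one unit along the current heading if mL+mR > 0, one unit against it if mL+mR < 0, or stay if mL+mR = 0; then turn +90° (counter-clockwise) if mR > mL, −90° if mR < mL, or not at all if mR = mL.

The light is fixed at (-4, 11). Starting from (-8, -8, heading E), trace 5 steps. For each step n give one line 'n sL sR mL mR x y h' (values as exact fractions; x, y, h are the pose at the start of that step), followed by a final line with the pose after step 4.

0 25/41 50/101 4575/4141 -25/82 -8 -8 E
1 40/89 200/457 36080/40673 -20/89 -7 -8 S
2 100/233 100/193 42600/44969 -50/233 -7 -9 W
3 200/349 200/333 136400/116217 -100/349 -8 -9 N
4 25/41 50/101 4575/4141 -25/82 -8 -8 E
final -7 -8 S

n=0: pose=(-8,-8,E); sL=25/41, sR=50/101; mL=4575/4141, mR=-25/82; mL+mR=6625/8282 → advance +1; mR−mL=-11675/8282 → turn -1·90°
n=1: pose=(-7,-8,S); sL=40/89, sR=200/457; mL=36080/40673, mR=-20/89; mL+mR=26940/40673 → advance +1; mR−mL=-45220/40673 → turn -1·90°
n=2: pose=(-7,-9,W); sL=100/233, sR=100/193; mL=42600/44969, mR=-50/233; mL+mR=32950/44969 → advance +1; mR−mL=-52250/44969 → turn -1·90°
n=3: pose=(-8,-9,N); sL=200/349, sR=200/333; mL=136400/116217, mR=-100/349; mL+mR=103100/116217 → advance +1; mR−mL=-169700/116217 → turn -1·90°
n=4: pose=(-8,-8,E); sL=25/41, sR=50/101; mL=4575/4141, mR=-25/82; mL+mR=6625/8282 → advance +1; mR−mL=-11675/8282 → turn -1·90°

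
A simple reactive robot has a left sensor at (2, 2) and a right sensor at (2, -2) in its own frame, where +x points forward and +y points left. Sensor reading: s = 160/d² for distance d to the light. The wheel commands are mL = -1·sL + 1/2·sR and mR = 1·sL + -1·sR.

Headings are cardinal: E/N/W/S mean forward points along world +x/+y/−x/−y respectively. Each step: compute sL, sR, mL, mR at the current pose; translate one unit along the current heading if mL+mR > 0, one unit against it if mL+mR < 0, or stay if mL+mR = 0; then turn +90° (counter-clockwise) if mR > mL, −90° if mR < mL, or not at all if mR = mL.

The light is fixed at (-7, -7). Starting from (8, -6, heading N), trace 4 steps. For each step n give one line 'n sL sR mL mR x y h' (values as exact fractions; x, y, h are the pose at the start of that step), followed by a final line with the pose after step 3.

0 80/89 80/149 -8360/13261 4800/13261 8 -6 N
1 160/173 160/173 -80/173 0 8 -7 W
2 20/41 4/5 -18/205 -64/205 9 -7 S
3 160/197 32/41 -3408/8077 256/8077 9 -6 W
final 10 -6 S

n=0: pose=(8,-6,N); sL=80/89, sR=80/149; mL=-8360/13261, mR=4800/13261; mL+mR=-40/149 → advance -1; mR−mL=13160/13261 → turn +1·90°
n=1: pose=(8,-7,W); sL=160/173, sR=160/173; mL=-80/173, mR=0; mL+mR=-80/173 → advance -1; mR−mL=80/173 → turn +1·90°
n=2: pose=(9,-7,S); sL=20/41, sR=4/5; mL=-18/205, mR=-64/205; mL+mR=-2/5 → advance -1; mR−mL=-46/205 → turn -1·90°
n=3: pose=(9,-6,W); sL=160/197, sR=32/41; mL=-3408/8077, mR=256/8077; mL+mR=-16/41 → advance -1; mR−mL=3664/8077 → turn +1·90°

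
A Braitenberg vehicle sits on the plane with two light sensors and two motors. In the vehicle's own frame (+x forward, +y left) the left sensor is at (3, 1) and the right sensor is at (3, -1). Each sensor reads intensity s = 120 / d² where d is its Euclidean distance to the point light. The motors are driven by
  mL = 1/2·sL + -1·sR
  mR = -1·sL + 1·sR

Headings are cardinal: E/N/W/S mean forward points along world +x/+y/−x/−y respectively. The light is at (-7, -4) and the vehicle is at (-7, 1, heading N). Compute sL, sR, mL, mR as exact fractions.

24/13 24/13 -12/13 0

left sensor world pos  = (-8, 4); dL² = 65
right sensor world pos = (-6, 4); dR² = 65
sL = 120/65 = 24/13
sR = 120/65 = 24/13
mL = 1/2·sL + -1·sR = -12/13
mR = -1·sL + 1·sR = 0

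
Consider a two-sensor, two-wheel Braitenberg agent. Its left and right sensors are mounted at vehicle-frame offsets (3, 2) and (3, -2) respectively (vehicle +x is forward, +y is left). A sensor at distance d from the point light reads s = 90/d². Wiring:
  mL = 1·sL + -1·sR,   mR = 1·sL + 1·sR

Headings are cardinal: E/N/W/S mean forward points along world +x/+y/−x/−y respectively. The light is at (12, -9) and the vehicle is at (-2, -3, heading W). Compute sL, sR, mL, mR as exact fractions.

18/61 90/353 864/21533 11844/21533

left sensor world pos  = (-5, -5); dL² = 305
right sensor world pos = (-5, -1); dR² = 353
sL = 90/305 = 18/61
sR = 90/353 = 90/353
mL = 1·sL + -1·sR = 864/21533
mR = 1·sL + 1·sR = 11844/21533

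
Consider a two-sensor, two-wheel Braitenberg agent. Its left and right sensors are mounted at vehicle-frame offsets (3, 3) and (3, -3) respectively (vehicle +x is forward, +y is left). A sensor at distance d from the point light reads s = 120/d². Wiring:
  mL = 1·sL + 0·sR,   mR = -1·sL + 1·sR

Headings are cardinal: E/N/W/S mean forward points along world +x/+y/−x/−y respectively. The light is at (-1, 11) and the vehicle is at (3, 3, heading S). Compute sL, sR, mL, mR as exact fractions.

left sensor world pos  = (6, 0); dL² = 170
right sensor world pos = (0, 0); dR² = 122
sL = 120/170 = 12/17
sR = 120/122 = 60/61
mL = 1·sL + 0·sR = 12/17
mR = -1·sL + 1·sR = 288/1037

12/17 60/61 12/17 288/1037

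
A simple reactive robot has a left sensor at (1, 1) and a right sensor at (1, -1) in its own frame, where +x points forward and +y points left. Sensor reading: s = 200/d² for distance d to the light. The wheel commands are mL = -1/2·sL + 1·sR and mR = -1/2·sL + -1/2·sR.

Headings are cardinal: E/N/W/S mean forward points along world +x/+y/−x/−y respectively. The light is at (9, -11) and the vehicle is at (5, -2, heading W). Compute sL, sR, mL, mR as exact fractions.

200/89 8/5 212/445 -856/445

left sensor world pos  = (4, -3); dL² = 89
right sensor world pos = (4, -1); dR² = 125
sL = 200/89 = 200/89
sR = 200/125 = 8/5
mL = -1/2·sL + 1·sR = 212/445
mR = -1/2·sL + -1/2·sR = -856/445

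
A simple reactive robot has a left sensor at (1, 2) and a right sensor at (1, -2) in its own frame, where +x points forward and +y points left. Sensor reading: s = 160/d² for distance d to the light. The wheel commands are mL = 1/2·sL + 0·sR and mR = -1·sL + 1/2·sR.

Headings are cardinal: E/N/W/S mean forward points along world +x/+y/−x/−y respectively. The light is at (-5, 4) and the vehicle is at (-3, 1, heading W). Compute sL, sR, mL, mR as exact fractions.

left sensor world pos  = (-4, -1); dL² = 26
right sensor world pos = (-4, 3); dR² = 2
sL = 160/26 = 80/13
sR = 160/2 = 80
mL = 1/2·sL + 0·sR = 40/13
mR = -1·sL + 1/2·sR = 440/13

80/13 80 40/13 440/13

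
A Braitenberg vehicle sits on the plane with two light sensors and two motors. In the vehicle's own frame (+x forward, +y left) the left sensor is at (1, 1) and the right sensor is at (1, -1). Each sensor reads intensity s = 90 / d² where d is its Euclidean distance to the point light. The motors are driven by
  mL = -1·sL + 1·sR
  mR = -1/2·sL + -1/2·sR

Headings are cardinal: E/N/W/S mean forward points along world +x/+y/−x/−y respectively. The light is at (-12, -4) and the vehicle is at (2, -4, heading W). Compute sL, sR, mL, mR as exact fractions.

left sensor world pos  = (1, -5); dL² = 170
right sensor world pos = (1, -3); dR² = 170
sL = 90/170 = 9/17
sR = 90/170 = 9/17
mL = -1·sL + 1·sR = 0
mR = -1/2·sL + -1/2·sR = -9/17

9/17 9/17 0 -9/17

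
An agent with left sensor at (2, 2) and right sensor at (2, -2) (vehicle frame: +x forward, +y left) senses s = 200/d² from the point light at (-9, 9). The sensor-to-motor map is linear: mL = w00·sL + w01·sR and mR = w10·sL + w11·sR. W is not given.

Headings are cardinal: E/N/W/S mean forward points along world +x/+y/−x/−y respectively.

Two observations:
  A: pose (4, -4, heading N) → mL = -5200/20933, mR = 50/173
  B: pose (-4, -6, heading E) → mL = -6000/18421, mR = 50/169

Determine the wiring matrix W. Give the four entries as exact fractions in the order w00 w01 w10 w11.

-1 1 0 1/2

obs A: pose=(4,-4,N) → sL=100/121, sR=100/173, mL=-5200/20933, mR=50/173
obs B: pose=(-4,-6,E) → sL=100/109, sR=100/169, mL=-6000/18421, mR=50/169
sensor matrix S = [[100/121, 100/173], [100/109, 100/169]]; det S = -15920000/385606793
solve [mL_A; mL_B] = S·[w00; w01] and [mR_A; mR_B] = S·[w10; w11]:
  w00 = -1, w01 = 1, w10 = 0, w11 = 1/2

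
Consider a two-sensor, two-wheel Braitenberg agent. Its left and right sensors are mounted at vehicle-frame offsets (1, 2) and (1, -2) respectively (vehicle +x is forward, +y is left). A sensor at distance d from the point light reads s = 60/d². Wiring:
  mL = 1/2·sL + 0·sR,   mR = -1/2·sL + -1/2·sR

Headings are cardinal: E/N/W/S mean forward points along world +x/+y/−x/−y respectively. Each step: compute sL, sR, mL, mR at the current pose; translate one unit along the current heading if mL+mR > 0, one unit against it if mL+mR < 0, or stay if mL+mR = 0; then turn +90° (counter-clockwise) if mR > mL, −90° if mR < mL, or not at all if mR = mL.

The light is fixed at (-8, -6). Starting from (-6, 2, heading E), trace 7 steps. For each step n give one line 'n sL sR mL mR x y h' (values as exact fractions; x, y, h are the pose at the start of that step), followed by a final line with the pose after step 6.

n=0: pose=(-6,2,E); sL=60/109, sR=4/3; mL=30/109, mR=-308/327; mL+mR=-2/3 → advance -1; mR−mL=-398/327 → turn -1·90°
n=1: pose=(-7,2,S); sL=30/29, sR=6/5; mL=15/29, mR=-162/145; mL+mR=-3/5 → advance -1; mR−mL=-237/145 → turn -1·90°
n=2: pose=(-7,3,W); sL=60/49, sR=60/121; mL=30/49, mR=-5100/5929; mL+mR=-30/121 → advance -1; mR−mL=-8730/5929 → turn -1·90°
n=3: pose=(-6,3,N); sL=3/5, sR=15/29; mL=3/10, mR=-81/145; mL+mR=-15/58 → advance -1; mR−mL=-249/290 → turn -1·90°
n=4: pose=(-6,2,E); sL=60/109, sR=4/3; mL=30/109, mR=-308/327; mL+mR=-2/3 → advance -1; mR−mL=-398/327 → turn -1·90°
n=5: pose=(-7,2,S); sL=30/29, sR=6/5; mL=15/29, mR=-162/145; mL+mR=-3/5 → advance -1; mR−mL=-237/145 → turn -1·90°
n=6: pose=(-7,3,W); sL=60/49, sR=60/121; mL=30/49, mR=-5100/5929; mL+mR=-30/121 → advance -1; mR−mL=-8730/5929 → turn -1·90°

0 60/109 4/3 30/109 -308/327 -6 2 E
1 30/29 6/5 15/29 -162/145 -7 2 S
2 60/49 60/121 30/49 -5100/5929 -7 3 W
3 3/5 15/29 3/10 -81/145 -6 3 N
4 60/109 4/3 30/109 -308/327 -6 2 E
5 30/29 6/5 15/29 -162/145 -7 2 S
6 60/49 60/121 30/49 -5100/5929 -7 3 W
final -6 3 N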